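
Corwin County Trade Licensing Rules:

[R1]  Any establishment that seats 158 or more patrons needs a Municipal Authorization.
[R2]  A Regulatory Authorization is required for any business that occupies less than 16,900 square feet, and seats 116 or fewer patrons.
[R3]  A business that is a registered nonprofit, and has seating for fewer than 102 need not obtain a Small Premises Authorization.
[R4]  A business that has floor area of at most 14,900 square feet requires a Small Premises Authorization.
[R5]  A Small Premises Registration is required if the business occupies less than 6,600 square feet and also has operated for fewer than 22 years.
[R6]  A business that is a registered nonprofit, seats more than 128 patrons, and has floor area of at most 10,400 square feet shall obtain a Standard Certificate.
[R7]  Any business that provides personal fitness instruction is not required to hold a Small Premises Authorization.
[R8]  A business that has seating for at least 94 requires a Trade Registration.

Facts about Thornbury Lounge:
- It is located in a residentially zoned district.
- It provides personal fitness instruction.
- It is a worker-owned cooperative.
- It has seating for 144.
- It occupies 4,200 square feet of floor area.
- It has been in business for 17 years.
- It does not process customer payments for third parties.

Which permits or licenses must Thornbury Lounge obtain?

[R1] seating 144 < 158 → Municipal Authorization not required.
[R2] floor area 4,200 square feet < 16,900 square feet; seating 144 > 116 → Regulatory Authorization not required.
[R3] is a worker-owned cooperative (not: is a registered nonprofit); seating 144 ≥ 102 → Small Premises Authorization exemption does not apply.
[R4] floor area 4,200 square feet ≤ 14,900 square feet → Small Premises Authorization required.
[R5] floor area 4,200 square feet < 6,600 square feet; years in business 17 < 22 → Small Premises Registration required.
[R6] is a worker-owned cooperative (not: is a registered nonprofit); seating 144 > 128; floor area 4,200 square feet ≤ 10,400 square feet → Standard Certificate not required.
[R7] provides personal fitness instruction → exempt from Small Premises Authorization.
[R8] seating 144 ≥ 94 → Trade Registration required.

Small Premises Registration, Trade Registration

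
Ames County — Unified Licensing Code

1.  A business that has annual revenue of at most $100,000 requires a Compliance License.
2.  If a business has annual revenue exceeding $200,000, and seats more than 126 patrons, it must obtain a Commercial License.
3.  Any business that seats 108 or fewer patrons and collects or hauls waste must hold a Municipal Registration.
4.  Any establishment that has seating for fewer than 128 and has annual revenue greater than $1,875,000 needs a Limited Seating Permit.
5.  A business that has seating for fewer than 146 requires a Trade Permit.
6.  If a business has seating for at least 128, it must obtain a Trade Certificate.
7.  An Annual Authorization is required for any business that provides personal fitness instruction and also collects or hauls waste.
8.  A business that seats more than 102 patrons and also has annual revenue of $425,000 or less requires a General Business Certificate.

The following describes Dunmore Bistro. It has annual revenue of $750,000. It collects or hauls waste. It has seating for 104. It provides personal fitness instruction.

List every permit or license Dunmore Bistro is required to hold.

1. revenue $750,000 > $100,000 → Compliance License not required.
2. revenue $750,000 > $200,000; seating 104 ≤ 126 → Commercial License not required.
3. seating 104 ≤ 108; collects or hauls waste → Municipal Registration required.
4. seating 104 < 128; revenue $750,000 ≤ $1,875,000 → Limited Seating Permit not required.
5. seating 104 < 146 → Trade Permit required.
6. seating 104 < 128 → Trade Certificate not required.
7. provides personal fitness instruction; collects or hauls waste → Annual Authorization required.
8. seating 104 > 102; revenue $750,000 > $425,000 → General Business Certificate not required.

Annual Authorization, Municipal Registration, Trade Permit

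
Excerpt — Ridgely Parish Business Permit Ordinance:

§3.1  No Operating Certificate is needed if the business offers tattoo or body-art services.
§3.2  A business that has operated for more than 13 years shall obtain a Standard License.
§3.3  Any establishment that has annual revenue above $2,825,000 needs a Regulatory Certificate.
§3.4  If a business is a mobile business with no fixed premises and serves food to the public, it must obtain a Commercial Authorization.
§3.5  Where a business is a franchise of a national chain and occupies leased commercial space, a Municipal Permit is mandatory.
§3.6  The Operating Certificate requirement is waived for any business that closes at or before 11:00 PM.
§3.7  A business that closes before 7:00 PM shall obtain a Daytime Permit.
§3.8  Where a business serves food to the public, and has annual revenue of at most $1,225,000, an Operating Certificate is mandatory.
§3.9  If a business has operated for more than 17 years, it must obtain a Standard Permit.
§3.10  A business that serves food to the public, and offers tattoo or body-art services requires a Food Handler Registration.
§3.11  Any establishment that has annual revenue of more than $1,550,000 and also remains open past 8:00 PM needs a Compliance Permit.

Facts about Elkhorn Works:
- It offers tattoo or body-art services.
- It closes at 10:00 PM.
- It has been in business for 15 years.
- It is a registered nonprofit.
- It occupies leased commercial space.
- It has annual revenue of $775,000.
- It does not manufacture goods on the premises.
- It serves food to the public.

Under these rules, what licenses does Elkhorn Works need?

§3.1 offers tattoo or body-art services → exempt from Operating Certificate.
§3.2 years in business 15 > 13 → Standard License required.
§3.3 revenue $775,000 ≤ $2,825,000 → Regulatory Certificate not required.
§3.4 occupies leased commercial space (not: is a mobile business with no fixed premises); serves food to the public → Commercial Authorization not required.
§3.5 is a registered nonprofit (not: is a franchise of a national chain); occupies leased commercial space → Municipal Permit not required.
§3.6 closes 10:00 PM, at/before 11:00 PM → exempt from Operating Certificate.
§3.7 closes 10:00 PM, after 7:00 PM → Daytime Permit not required.
§3.8 serves food to the public; revenue $775,000 ≤ $1,225,000 → Operating Certificate required.
§3.9 years in business 15 ≤ 17 → Standard Permit not required.
§3.10 serves food to the public; offers tattoo or body-art services → Food Handler Registration required.
§3.11 revenue $775,000 ≤ $1,550,000; closes 10:00 PM, after 8:00 PM → Compliance Permit not required.

Food Handler Registration, Standard License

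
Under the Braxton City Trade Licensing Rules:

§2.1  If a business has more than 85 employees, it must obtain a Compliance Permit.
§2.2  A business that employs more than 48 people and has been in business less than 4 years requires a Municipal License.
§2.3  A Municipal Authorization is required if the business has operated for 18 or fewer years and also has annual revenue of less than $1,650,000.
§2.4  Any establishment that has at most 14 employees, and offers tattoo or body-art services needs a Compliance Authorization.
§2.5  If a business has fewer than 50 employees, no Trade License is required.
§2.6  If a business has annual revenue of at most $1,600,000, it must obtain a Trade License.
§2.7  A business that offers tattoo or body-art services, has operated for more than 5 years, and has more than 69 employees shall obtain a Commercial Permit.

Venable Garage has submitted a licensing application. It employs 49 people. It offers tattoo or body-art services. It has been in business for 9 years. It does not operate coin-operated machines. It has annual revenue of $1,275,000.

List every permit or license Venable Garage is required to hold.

§2.1 employees 49 ≤ 85 → Compliance Permit not required.
§2.2 employees 49 > 48; years in business 9 ≥ 4 → Municipal License not required.
§2.3 years in business 9 ≤ 18; revenue $1,275,000 < $1,650,000 → Municipal Authorization required.
§2.4 employees 49 > 14; offers tattoo or body-art services → Compliance Authorization not required.
§2.5 employees 49 < 50 → exempt from Trade License.
§2.6 revenue $1,275,000 ≤ $1,600,000 → Trade License required.
§2.7 offers tattoo or body-art services; years in business 9 > 5; employees 49 ≤ 69 → Commercial Permit not required.

Municipal Authorization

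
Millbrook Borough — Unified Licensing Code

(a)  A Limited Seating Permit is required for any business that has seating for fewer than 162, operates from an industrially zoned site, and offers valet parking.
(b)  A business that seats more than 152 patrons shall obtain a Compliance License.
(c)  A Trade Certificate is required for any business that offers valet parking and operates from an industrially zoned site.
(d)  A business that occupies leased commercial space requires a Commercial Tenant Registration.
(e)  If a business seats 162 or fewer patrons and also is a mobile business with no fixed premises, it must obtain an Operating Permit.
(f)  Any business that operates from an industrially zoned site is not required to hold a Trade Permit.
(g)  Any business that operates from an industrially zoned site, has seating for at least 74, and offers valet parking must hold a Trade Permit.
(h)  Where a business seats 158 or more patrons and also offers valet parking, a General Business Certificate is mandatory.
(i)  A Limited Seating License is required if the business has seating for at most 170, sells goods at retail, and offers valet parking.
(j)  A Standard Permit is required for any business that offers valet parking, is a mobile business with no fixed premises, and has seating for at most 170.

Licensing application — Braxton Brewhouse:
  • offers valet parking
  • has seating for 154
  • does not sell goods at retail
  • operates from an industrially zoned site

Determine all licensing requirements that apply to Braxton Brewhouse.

(a) seating 154 < 162; operates from an industrially zoned site; offers valet parking → Limited Seating Permit required.
(b) seating 154 > 152 → Compliance License required.
(c) offers valet parking; operates from an industrially zoned site → Trade Certificate required.
(d) operates from an industrially zoned site (not: occupies leased commercial space) → Commercial Tenant Registration not required.
(e) seating 154 ≤ 162; operates from an industrially zoned site (not: is a mobile business with no fixed premises) → Operating Permit not required.
(f) operates from an industrially zoned site → exempt from Trade Permit.
(g) operates from an industrially zoned site; seating 154 ≥ 74; offers valet parking → Trade Permit required.
(h) seating 154 < 158; offers valet parking → General Business Certificate not required.
(i) seating 154 ≤ 170; does not sell goods at retail; offers valet parking → Limited Seating License not required.
(j) offers valet parking; operates from an industrially zoned site (not: is a mobile business with no fixed premises); seating 154 ≤ 170 → Standard Permit not required.

Compliance License, Limited Seating Permit, Trade Certificate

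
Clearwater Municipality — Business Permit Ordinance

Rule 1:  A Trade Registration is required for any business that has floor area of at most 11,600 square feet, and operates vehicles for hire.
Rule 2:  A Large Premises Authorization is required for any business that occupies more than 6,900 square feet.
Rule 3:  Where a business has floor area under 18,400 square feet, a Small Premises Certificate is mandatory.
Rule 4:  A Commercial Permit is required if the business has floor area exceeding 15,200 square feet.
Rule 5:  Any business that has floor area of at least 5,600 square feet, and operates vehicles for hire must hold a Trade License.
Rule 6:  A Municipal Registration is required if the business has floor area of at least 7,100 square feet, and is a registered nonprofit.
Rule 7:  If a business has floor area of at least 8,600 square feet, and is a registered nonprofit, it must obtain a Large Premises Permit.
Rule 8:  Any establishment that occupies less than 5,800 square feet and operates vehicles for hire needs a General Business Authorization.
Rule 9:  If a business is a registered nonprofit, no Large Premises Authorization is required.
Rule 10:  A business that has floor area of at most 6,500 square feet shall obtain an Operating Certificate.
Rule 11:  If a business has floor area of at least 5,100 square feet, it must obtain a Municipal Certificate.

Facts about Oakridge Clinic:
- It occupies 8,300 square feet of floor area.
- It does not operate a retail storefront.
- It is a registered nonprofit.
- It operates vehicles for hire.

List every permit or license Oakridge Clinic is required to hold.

Municipal Certificate, Municipal Registration, Small Premises Certificate, Trade License, Trade Registration

Rule 1: floor area 8,300 square feet ≤ 11,600 square feet; operates vehicles for hire → Trade Registration required.
Rule 2: floor area 8,300 square feet > 6,900 square feet → Large Premises Authorization required.
Rule 3: floor area 8,300 square feet < 18,400 square feet → Small Premises Certificate required.
Rule 4: floor area 8,300 square feet ≤ 15,200 square feet → Commercial Permit not required.
Rule 5: floor area 8,300 square feet ≥ 5,600 square feet; operates vehicles for hire → Trade License required.
Rule 6: floor area 8,300 square feet ≥ 7,100 square feet; is a registered nonprofit → Municipal Registration required.
Rule 7: floor area 8,300 square feet < 8,600 square feet; is a registered nonprofit → Large Premises Permit not required.
Rule 8: floor area 8,300 square feet ≥ 5,800 square feet; operates vehicles for hire → General Business Authorization not required.
Rule 9: is a registered nonprofit → exempt from Large Premises Authorization.
Rule 10: floor area 8,300 square feet > 6,500 square feet → Operating Certificate not required.
Rule 11: floor area 8,300 square feet ≥ 5,100 square feet → Municipal Certificate required.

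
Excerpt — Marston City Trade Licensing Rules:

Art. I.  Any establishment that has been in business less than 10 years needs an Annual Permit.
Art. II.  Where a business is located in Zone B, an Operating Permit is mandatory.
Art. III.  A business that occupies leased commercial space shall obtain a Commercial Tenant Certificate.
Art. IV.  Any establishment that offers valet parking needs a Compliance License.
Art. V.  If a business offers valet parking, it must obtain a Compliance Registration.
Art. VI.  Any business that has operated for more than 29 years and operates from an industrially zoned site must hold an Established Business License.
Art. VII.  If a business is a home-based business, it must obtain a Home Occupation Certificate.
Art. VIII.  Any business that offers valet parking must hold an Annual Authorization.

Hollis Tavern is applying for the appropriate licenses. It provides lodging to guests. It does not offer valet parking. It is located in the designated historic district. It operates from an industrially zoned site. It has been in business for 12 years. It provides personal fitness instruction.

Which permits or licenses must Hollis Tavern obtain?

None

Art. I. years in business 12 ≥ 10 → Annual Permit not required.
Art. II. is located in the designated historic district (not: is located in Zone B) → Operating Permit not required.
Art. III. operates from an industrially zoned site (not: occupies leased commercial space) → Commercial Tenant Certificate not required.
Art. IV. does not offer valet parking → Compliance License not required.
Art. V. does not offer valet parking → Compliance Registration not required.
Art. VI. years in business 12 ≤ 29; operates from an industrially zoned site → Established Business License not required.
Art. VII. operates from an industrially zoned site (not: is a home-based business) → Home Occupation Certificate not required.
Art. VIII. does not offer valet parking → Annual Authorization not required.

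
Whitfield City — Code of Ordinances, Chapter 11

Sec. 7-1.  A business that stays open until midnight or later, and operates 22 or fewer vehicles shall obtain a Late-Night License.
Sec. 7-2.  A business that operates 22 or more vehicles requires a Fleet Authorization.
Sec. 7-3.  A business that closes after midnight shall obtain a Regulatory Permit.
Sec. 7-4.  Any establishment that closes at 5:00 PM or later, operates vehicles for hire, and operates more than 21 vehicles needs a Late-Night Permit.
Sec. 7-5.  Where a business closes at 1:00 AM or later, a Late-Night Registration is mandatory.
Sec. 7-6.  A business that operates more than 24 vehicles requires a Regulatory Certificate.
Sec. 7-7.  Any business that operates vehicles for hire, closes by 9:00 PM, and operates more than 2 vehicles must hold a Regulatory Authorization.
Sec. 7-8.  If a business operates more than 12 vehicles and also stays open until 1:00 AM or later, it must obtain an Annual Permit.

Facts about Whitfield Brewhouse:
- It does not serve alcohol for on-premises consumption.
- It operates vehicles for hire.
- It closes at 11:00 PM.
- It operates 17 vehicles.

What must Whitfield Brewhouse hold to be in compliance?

Sec. 7-1. closes 11:00 PM, at/before midnight; vehicles 17 ≤ 22 → Late-Night License not required.
Sec. 7-2. vehicles 17 < 22 → Fleet Authorization not required.
Sec. 7-3. closes 11:00 PM, at/before midnight → Regulatory Permit not required.
Sec. 7-4. closes 11:00 PM, after 5:00 PM; operates vehicles for hire; vehicles 17 ≤ 21 → Late-Night Permit not required.
Sec. 7-5. closes 11:00 PM, at/before 1:00 AM → Late-Night Registration not required.
Sec. 7-6. vehicles 17 ≤ 24 → Regulatory Certificate not required.
Sec. 7-7. operates vehicles for hire; closes 11:00 PM, after 9:00 PM; vehicles 17 > 2 → Regulatory Authorization not required.
Sec. 7-8. vehicles 17 > 12; closes 11:00 PM, at/before 1:00 AM → Annual Permit not required.

None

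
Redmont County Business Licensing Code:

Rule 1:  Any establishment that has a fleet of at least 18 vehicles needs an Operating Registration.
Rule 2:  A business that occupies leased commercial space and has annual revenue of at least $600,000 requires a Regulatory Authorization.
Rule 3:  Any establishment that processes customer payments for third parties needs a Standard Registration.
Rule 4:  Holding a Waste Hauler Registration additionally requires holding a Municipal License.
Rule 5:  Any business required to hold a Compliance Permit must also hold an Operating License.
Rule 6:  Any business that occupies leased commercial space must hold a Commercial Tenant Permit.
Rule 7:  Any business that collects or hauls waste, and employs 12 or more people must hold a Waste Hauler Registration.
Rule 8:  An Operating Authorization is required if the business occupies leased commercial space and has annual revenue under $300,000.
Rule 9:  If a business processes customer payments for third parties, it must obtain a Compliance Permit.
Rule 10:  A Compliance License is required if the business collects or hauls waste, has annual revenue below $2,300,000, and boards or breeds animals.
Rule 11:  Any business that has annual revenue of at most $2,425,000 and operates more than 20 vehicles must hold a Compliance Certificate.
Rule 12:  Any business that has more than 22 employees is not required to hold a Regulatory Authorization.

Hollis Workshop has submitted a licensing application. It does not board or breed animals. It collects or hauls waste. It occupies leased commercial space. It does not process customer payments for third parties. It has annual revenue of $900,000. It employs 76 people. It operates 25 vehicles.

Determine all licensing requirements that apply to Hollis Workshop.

Rule 1: vehicles 25 ≥ 18 → Operating Registration required.
Rule 2: occupies leased commercial space; revenue $900,000 ≥ $600,000 → Regulatory Authorization required.
Rule 3: does not process customer payments for third parties → Standard Registration not required.
Rule 4: Waste Hauler Registration is required → Municipal License also required.
Rule 5: Compliance Permit is not required → no effect.
Rule 6: occupies leased commercial space → Commercial Tenant Permit required.
Rule 7: collects or hauls waste; employees 76 ≥ 12 → Waste Hauler Registration required.
Rule 8: occupies leased commercial space; revenue $900,000 ≥ $300,000 → Operating Authorization not required.
Rule 9: does not process customer payments for third parties → Compliance Permit not required.
Rule 10: collects or hauls waste; revenue $900,000 < $2,300,000; does not board or breed animals → Compliance License not required.
Rule 11: revenue $900,000 ≤ $2,425,000; vehicles 25 > 20 → Compliance Certificate required.
Rule 12: employees 76 > 22 → exempt from Regulatory Authorization.

Commercial Tenant Permit, Compliance Certificate, Municipal License, Operating Registration, Waste Hauler Registration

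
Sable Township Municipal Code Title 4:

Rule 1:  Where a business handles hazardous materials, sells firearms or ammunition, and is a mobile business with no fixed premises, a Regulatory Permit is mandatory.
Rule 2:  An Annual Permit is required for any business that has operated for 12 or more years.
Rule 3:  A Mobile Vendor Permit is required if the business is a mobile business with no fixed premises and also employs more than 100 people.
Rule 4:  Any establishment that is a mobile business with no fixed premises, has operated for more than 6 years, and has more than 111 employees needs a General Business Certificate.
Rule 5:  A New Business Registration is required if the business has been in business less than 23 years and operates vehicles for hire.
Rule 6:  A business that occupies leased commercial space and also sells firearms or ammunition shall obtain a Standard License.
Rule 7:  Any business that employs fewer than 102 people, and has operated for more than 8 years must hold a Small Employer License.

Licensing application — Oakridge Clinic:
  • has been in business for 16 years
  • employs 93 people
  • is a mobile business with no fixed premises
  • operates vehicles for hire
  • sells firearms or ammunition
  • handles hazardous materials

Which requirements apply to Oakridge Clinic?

Rule 1: handles hazardous materials; sells firearms or ammunition; is a mobile business with no fixed premises → Regulatory Permit required.
Rule 2: years in business 16 ≥ 12 → Annual Permit required.
Rule 3: is a mobile business with no fixed premises; employees 93 ≤ 100 → Mobile Vendor Permit not required.
Rule 4: is a mobile business with no fixed premises; years in business 16 > 6; employees 93 ≤ 111 → General Business Certificate not required.
Rule 5: years in business 16 < 23; operates vehicles for hire → New Business Registration required.
Rule 6: is a mobile business with no fixed premises (not: occupies leased commercial space); sells firearms or ammunition → Standard License not required.
Rule 7: employees 93 < 102; years in business 16 > 8 → Small Employer License required.

Annual Permit, New Business Registration, Regulatory Permit, Small Employer License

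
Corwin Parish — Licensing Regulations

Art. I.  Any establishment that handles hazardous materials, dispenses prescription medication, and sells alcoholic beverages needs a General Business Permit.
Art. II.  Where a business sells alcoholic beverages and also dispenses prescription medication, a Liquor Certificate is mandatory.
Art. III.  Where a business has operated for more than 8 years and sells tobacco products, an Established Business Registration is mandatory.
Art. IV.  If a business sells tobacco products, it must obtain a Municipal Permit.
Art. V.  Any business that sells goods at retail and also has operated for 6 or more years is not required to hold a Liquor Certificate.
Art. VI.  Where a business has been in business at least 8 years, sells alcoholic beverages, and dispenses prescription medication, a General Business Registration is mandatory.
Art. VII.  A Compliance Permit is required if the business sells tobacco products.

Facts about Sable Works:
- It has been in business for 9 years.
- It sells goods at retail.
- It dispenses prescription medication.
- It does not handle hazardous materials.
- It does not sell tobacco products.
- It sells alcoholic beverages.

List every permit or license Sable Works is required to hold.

Art. I. does not handle hazardous materials; dispenses prescription medication; sells alcoholic beverages → General Business Permit not required.
Art. II. sells alcoholic beverages; dispenses prescription medication → Liquor Certificate required.
Art. III. years in business 9 > 8; does not sell tobacco products → Established Business Registration not required.
Art. IV. does not sell tobacco products → Municipal Permit not required.
Art. V. sells goods at retail; years in business 9 ≥ 6 → exempt from Liquor Certificate.
Art. VI. years in business 9 ≥ 8; sells alcoholic beverages; dispenses prescription medication → General Business Registration required.
Art. VII. does not sell tobacco products → Compliance Permit not required.

General Business Registration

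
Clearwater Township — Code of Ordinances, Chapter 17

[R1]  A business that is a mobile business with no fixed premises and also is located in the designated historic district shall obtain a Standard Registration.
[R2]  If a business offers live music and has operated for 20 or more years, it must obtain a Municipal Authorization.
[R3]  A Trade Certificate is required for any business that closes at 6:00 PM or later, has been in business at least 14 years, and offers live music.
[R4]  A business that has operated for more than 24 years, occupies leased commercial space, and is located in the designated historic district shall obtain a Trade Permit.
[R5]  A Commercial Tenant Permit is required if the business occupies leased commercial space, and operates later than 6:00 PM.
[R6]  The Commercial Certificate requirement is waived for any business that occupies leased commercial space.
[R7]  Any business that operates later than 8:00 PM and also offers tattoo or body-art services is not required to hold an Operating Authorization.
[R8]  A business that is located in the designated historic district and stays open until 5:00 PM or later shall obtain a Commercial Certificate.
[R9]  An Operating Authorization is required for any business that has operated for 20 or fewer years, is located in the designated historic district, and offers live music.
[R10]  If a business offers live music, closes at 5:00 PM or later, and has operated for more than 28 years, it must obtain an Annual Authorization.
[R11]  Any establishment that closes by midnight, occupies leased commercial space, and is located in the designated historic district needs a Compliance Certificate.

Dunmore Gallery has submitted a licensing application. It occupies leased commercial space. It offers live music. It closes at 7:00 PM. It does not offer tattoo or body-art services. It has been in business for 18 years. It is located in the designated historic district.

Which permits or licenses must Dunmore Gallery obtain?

Commercial Tenant Permit, Compliance Certificate, Operating Authorization, Trade Certificate

[R1] occupies leased commercial space (not: is a mobile business with no fixed premises); is located in the designated historic district → Standard Registration not required.
[R2] offers live music; years in business 18 < 20 → Municipal Authorization not required.
[R3] closes 7:00 PM, after 6:00 PM; years in business 18 ≥ 14; offers live music → Trade Certificate required.
[R4] years in business 18 ≤ 24; occupies leased commercial space; is located in the designated historic district → Trade Permit not required.
[R5] occupies leased commercial space; closes 7:00 PM, after 6:00 PM → Commercial Tenant Permit required.
[R6] occupies leased commercial space → exempt from Commercial Certificate.
[R7] closes 7:00 PM, at/before 8:00 PM; does not offer tattoo or body-art services → Operating Authorization exemption does not apply.
[R8] is located in the designated historic district; closes 7:00 PM, after 5:00 PM → Commercial Certificate required.
[R9] years in business 18 ≤ 20; is located in the designated historic district; offers live music → Operating Authorization required.
[R10] offers live music; closes 7:00 PM, after 5:00 PM; years in business 18 ≤ 28 → Annual Authorization not required.
[R11] closes 7:00 PM, at/before midnight; occupies leased commercial space; is located in the designated historic district → Compliance Certificate required.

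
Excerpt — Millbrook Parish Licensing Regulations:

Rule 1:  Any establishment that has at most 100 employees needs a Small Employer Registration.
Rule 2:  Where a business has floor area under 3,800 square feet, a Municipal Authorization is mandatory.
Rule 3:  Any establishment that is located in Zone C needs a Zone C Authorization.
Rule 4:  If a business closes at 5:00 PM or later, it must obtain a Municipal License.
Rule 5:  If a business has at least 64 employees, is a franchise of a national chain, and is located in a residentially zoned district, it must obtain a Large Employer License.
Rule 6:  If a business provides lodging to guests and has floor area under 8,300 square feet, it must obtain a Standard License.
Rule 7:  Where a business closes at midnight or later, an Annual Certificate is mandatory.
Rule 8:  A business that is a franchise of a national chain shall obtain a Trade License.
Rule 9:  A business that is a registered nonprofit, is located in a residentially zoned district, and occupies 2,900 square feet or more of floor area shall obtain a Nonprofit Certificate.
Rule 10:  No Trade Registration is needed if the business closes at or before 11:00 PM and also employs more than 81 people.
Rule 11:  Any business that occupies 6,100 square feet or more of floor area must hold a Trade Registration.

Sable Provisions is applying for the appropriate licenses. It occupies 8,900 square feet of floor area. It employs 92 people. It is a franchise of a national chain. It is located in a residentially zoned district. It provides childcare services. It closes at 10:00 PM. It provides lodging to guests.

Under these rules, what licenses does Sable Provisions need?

Rule 1: employees 92 ≤ 100 → Small Employer Registration required.
Rule 2: floor area 8,900 square feet ≥ 3,800 square feet → Municipal Authorization not required.
Rule 3: is located in a residentially zoned district (not: is located in Zone C) → Zone C Authorization not required.
Rule 4: closes 10:00 PM, after 5:00 PM → Municipal License required.
Rule 5: employees 92 ≥ 64; is a franchise of a national chain; is located in a residentially zoned district → Large Employer License required.
Rule 6: provides lodging to guests; floor area 8,900 square feet ≥ 8,300 square feet → Standard License not required.
Rule 7: closes 10:00 PM, at/before midnight → Annual Certificate not required.
Rule 8: is a franchise of a national chain → Trade License required.
Rule 9: is a franchise of a national chain (not: is a registered nonprofit); is located in a residentially zoned district; floor area 8,900 square feet ≥ 2,900 square feet → Nonprofit Certificate not required.
Rule 10: closes 10:00 PM, at/before 11:00 PM; employees 92 > 81 → exempt from Trade Registration.
Rule 11: floor area 8,900 square feet ≥ 6,100 square feet → Trade Registration required.

Large Employer License, Municipal License, Small Employer Registration, Trade License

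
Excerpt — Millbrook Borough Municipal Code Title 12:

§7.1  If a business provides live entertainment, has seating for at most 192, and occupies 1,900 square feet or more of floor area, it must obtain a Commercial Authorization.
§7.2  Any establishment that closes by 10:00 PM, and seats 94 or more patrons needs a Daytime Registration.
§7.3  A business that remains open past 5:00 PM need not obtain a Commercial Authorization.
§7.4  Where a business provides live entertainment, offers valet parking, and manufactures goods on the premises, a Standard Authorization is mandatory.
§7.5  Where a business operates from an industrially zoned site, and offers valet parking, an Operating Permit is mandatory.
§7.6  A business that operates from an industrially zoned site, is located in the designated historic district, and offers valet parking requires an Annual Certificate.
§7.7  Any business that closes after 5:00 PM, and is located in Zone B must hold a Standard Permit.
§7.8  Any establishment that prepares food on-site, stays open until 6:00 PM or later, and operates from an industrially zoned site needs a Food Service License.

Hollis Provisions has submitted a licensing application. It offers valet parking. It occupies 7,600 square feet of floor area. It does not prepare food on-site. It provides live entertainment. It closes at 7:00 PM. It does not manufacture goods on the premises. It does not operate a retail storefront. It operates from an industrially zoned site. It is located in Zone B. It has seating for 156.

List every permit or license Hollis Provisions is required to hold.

§7.1 provides live entertainment; seating 156 ≤ 192; floor area 7,600 square feet ≥ 1,900 square feet → Commercial Authorization required.
§7.2 closes 7:00 PM, at/before 10:00 PM; seating 156 ≥ 94 → Daytime Registration required.
§7.3 closes 7:00 PM, after 5:00 PM → exempt from Commercial Authorization.
§7.4 provides live entertainment; offers valet parking; does not manufacture goods on the premises → Standard Authorization not required.
§7.5 operates from an industrially zoned site; offers valet parking → Operating Permit required.
§7.6 operates from an industrially zoned site; is located in Zone B (not: is located in the designated historic district); offers valet parking → Annual Certificate not required.
§7.7 closes 7:00 PM, after 5:00 PM; is located in Zone B → Standard Permit required.
§7.8 does not prepare food on-site; closes 7:00 PM, after 6:00 PM; operates from an industrially zoned site → Food Service License not required.

Daytime Registration, Operating Permit, Standard Permit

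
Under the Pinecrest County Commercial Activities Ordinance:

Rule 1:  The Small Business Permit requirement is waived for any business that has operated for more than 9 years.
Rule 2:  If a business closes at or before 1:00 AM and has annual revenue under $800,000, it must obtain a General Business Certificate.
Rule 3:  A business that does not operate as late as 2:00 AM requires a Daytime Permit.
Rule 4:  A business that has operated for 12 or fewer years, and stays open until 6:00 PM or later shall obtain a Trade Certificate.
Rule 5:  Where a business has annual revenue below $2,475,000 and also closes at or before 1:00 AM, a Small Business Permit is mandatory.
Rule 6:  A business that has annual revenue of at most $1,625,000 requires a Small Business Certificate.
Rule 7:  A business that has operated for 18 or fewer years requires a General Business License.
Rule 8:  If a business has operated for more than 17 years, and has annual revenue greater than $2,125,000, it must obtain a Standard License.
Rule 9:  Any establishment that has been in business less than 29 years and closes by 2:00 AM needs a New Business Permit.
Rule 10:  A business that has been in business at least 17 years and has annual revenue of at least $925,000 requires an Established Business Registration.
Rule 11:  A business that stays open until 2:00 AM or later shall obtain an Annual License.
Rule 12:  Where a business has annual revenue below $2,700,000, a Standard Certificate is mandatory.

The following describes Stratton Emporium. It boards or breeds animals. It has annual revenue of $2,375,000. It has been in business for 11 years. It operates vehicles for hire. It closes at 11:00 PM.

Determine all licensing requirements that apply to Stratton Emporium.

Rule 1: years in business 11 > 9 → exempt from Small Business Permit.
Rule 2: closes 11:00 PM, at/before 1:00 AM; revenue $2,375,000 ≥ $800,000 → General Business Certificate not required.
Rule 3: closes 11:00 PM, at/before 2:00 AM → Daytime Permit required.
Rule 4: years in business 11 ≤ 12; closes 11:00 PM, after 6:00 PM → Trade Certificate required.
Rule 5: revenue $2,375,000 < $2,475,000; closes 11:00 PM, at/before 1:00 AM → Small Business Permit required.
Rule 6: revenue $2,375,000 > $1,625,000 → Small Business Certificate not required.
Rule 7: years in business 11 ≤ 18 → General Business License required.
Rule 8: years in business 11 ≤ 17; revenue $2,375,000 > $2,125,000 → Standard License not required.
Rule 9: years in business 11 < 29; closes 11:00 PM, at/before 2:00 AM → New Business Permit required.
Rule 10: years in business 11 < 17; revenue $2,375,000 ≥ $925,000 → Established Business Registration not required.
Rule 11: closes 11:00 PM, at/before 2:00 AM → Annual License not required.
Rule 12: revenue $2,375,000 < $2,700,000 → Standard Certificate required.

Daytime Permit, General Business License, New Business Permit, Standard Certificate, Trade Certificate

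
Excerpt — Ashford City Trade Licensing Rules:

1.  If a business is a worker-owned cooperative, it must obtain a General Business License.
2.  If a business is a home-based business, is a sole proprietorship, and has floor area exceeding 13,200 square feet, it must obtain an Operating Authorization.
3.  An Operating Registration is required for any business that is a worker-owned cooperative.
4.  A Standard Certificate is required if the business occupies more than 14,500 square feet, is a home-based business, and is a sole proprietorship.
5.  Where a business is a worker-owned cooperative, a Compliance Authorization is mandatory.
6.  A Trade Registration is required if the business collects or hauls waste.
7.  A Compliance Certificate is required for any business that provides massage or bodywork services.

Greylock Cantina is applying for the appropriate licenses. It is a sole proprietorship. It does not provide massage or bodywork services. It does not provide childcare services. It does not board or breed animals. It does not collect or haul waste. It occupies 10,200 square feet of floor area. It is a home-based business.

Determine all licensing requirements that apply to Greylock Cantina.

None

1. is a sole proprietorship (not: is a worker-owned cooperative) → General Business License not required.
2. is a home-based business; is a sole proprietorship; floor area 10,200 square feet ≤ 13,200 square feet → Operating Authorization not required.
3. is a sole proprietorship (not: is a worker-owned cooperative) → Operating Registration not required.
4. floor area 10,200 square feet ≤ 14,500 square feet; is a home-based business; is a sole proprietorship → Standard Certificate not required.
5. is a sole proprietorship (not: is a worker-owned cooperative) → Compliance Authorization not required.
6. does not collect or haul waste → Trade Registration not required.
7. does not provide massage or bodywork services → Compliance Certificate not required.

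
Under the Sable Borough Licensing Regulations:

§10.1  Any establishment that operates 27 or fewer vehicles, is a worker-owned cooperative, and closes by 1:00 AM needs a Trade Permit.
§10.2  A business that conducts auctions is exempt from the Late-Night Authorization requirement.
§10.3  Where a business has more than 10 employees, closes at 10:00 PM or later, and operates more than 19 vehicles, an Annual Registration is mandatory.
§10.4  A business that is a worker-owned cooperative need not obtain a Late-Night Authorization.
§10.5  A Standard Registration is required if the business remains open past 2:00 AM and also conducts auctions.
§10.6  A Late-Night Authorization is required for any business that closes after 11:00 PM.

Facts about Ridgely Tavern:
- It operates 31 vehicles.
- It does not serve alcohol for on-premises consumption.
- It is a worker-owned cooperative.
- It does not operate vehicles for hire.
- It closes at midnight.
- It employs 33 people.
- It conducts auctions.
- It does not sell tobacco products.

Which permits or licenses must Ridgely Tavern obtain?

Annual Registration

§10.1 vehicles 31 > 27; is a worker-owned cooperative; closes midnight, at/before 1:00 AM → Trade Permit not required.
§10.2 conducts auctions → exempt from Late-Night Authorization.
§10.3 employees 33 > 10; closes midnight, after 10:00 PM; vehicles 31 > 19 → Annual Registration required.
§10.4 is a worker-owned cooperative → exempt from Late-Night Authorization.
§10.5 closes midnight, at/before 2:00 AM; conducts auctions → Standard Registration not required.
§10.6 closes midnight, after 11:00 PM → Late-Night Authorization required.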